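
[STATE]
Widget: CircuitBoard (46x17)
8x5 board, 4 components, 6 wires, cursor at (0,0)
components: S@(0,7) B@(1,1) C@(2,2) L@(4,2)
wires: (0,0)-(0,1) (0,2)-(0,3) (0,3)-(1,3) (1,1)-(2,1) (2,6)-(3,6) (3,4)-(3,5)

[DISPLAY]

   0 1 2 3 4 5 6 7                            
0  [.]─ ·   · ─ ·               S             
                │                             
1       B       ·                             
        │                                     
2       ·   C               ·                 
                            │                 
3                   · ─ ·   ·                 
                                              
4           L                                 
Cursor: (0,0)                                 
                                              
                                              
                                              
                                              
                                              
                                              


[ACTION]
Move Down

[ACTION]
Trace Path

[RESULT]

   0 1 2 3 4 5 6 7                            
0   · ─ ·   · ─ ·               S             
                │                             
1  [.]  B       ·                             
        │                                     
2       ·   C               ·                 
                            │                 
3                   · ─ ·   ·                 
                                              
4           L                                 
Cursor: (1,0)  Trace: No connections          
                                              
                                              
                                              
                                              
                                              
                                              


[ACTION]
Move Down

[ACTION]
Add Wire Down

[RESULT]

   0 1 2 3 4 5 6 7                            
0   · ─ ·   · ─ ·               S             
                │                             
1       B       ·                             
        │                                     
2  [.]  ·   C               ·                 
    │                       │                 
3   ·               · ─ ·   ·                 
                                              
4           L                                 
Cursor: (2,0)  Trace: No connections          
                                              
                                              
                                              
                                              
                                              
                                              


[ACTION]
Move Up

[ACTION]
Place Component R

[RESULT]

   0 1 2 3 4 5 6 7                            
0   · ─ ·   · ─ ·               S             
                │                             
1  [R]  B       ·                             
        │                                     
2   ·   ·   C               ·                 
    │                       │                 
3   ·               · ─ ·   ·                 
                                              
4           L                                 
Cursor: (1,0)  Trace: No connections          
                                              
                                              
                                              
                                              
                                              
                                              


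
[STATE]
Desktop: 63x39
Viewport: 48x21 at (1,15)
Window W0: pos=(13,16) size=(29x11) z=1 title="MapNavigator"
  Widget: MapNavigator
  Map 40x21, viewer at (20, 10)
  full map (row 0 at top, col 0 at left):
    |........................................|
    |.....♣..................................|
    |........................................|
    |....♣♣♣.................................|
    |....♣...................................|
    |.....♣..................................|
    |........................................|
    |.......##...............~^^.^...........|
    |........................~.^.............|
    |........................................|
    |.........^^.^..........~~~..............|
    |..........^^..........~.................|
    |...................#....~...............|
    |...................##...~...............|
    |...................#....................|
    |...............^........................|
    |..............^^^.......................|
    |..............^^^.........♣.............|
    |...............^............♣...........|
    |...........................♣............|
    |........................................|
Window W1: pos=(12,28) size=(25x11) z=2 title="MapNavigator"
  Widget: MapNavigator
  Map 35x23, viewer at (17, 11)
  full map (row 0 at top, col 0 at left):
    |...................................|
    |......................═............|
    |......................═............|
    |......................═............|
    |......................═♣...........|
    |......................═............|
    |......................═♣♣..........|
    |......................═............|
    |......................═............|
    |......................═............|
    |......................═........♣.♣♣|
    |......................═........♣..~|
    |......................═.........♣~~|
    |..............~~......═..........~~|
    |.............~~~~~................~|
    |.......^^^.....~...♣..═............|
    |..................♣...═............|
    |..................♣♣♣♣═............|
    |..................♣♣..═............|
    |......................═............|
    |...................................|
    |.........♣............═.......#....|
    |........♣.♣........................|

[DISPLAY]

                                                
            ┏━━━━━━━━━━━━━━━━━━━━━━━━━━━┓       
            ┃ MapNavigator              ┃       
            ┠───────────────────────────┨       
            ┃##...............~^^.^.....┃       
            ┃.................~.^.......┃       
            ┃...........................┃       
            ┃..^^.^.......@..~~~........┃       
            ┃...^^..........~...........┃       
            ┃............#....~.........┃       
            ┃............##...~.........┃       
            ┗━━━━━━━━━━━━━━━━━━━━━━━━━━━┛       
                                                
           ┏━━━━━━━━━━━━━━━━━━━━━━━┓            
           ┃ MapNavigator          ┃            
           ┠───────────────────────┨            
           ┃................═......┃            
           ┃................═......┃            
           ┃................═......┃            
           ┃...........@....═......┃            
           ┃................═......┃            


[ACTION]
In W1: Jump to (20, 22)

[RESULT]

                                                
            ┏━━━━━━━━━━━━━━━━━━━━━━━━━━━┓       
            ┃ MapNavigator              ┃       
            ┠───────────────────────────┨       
            ┃##...............~^^.^.....┃       
            ┃.................~.^.......┃       
            ┃...........................┃       
            ┃..^^.^.......@..~~~........┃       
            ┃...^^..........~...........┃       
            ┃............#....~.........┃       
            ┃............##...~.........┃       
            ┗━━━━━━━━━━━━━━━━━━━━━━━━━━━┛       
                                                
           ┏━━━━━━━━━━━━━━━━━━━━━━━┓            
           ┃ MapNavigator          ┃            
           ┠───────────────────────┨            
           ┃.............═.........┃            
           ┃.......................┃            
           ┃♣............═.......#.┃            
           ┃.♣.........@...........┃            
           ┃                       ┃            


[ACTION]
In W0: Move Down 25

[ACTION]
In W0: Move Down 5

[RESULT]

                                                
            ┏━━━━━━━━━━━━━━━━━━━━━━━━━━━┓       
            ┃ MapNavigator              ┃       
            ┠───────────────────────────┨       
            ┃.......^^^.........♣.......┃       
            ┃........^............♣.....┃       
            ┃....................♣......┃       
            ┃.............@.............┃       
            ┃                           ┃       
            ┃                           ┃       
            ┃                           ┃       
            ┗━━━━━━━━━━━━━━━━━━━━━━━━━━━┛       
                                                
           ┏━━━━━━━━━━━━━━━━━━━━━━━┓            
           ┃ MapNavigator          ┃            
           ┠───────────────────────┨            
           ┃.............═.........┃            
           ┃.......................┃            
           ┃♣............═.......#.┃            
           ┃.♣.........@...........┃            
           ┃                       ┃            


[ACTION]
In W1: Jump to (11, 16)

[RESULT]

                                                
            ┏━━━━━━━━━━━━━━━━━━━━━━━━━━━┓       
            ┃ MapNavigator              ┃       
            ┠───────────────────────────┨       
            ┃.......^^^.........♣.......┃       
            ┃........^............♣.....┃       
            ┃....................♣......┃       
            ┃.............@.............┃       
            ┃                           ┃       
            ┃                           ┃       
            ┃                           ┃       
            ┗━━━━━━━━━━━━━━━━━━━━━━━━━━━┛       
                                                
           ┏━━━━━━━━━━━━━━━━━━━━━━━┓            
           ┃ MapNavigator          ┃            
           ┠───────────────────────┨            
           ┃..............~~......═┃            
           ┃.............~~~~~.....┃            
           ┃.......^^^.....~...♣..═┃            
           ┃...........@......♣...═┃            
           ┃..................♣♣♣♣═┃            


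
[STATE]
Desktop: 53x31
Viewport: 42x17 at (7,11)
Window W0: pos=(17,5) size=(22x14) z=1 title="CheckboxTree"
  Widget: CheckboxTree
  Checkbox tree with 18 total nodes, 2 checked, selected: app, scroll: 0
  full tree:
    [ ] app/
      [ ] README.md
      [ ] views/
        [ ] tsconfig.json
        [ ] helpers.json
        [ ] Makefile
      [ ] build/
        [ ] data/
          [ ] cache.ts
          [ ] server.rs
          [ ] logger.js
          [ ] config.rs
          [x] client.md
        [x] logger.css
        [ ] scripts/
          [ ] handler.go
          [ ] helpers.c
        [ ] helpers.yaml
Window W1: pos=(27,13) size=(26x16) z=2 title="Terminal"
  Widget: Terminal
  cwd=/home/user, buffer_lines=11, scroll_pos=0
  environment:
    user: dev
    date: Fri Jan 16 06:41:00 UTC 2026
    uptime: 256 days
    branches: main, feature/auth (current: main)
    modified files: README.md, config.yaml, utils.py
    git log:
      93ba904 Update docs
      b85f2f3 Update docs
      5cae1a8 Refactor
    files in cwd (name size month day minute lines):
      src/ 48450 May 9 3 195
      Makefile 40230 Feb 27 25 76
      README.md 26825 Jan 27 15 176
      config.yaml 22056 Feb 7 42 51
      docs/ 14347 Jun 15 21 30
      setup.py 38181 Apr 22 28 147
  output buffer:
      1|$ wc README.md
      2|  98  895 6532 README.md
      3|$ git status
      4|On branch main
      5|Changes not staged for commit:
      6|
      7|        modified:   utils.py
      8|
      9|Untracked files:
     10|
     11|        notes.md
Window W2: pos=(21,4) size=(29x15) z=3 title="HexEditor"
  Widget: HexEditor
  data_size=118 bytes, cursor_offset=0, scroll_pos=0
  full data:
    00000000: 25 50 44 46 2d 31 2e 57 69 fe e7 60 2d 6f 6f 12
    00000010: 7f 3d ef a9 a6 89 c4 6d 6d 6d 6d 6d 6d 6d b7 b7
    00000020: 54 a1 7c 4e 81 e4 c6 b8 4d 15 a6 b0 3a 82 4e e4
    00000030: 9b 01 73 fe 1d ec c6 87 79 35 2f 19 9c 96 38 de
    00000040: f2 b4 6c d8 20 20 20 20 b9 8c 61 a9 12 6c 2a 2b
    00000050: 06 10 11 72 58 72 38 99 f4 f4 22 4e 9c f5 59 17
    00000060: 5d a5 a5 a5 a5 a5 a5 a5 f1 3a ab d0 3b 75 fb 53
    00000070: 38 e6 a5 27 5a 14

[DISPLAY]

          ┃   ┃00000040  f2 b4 6c d8 20 20
          ┃   ┃00000050  06 10 11 72 58 72
          ┃   ┃00000060  5d a5 a5 a5 a5 a5
          ┃   ┃00000070  38 e6 a5 27 5a 14
          ┃   ┃                           
          ┃   ┃                           
          ┃   ┃                           
          ┗━━━┗━━━━━━━━━━━━━━━━━━━━━━━━━━━
                    ┃On branch main       
                    ┃Changes not staged fo
                    ┃                     
                    ┃        modified:   u
                    ┃                     
                    ┃Untracked files:     
                    ┃                     
                    ┃        notes.md     
                    ┃$ █                  


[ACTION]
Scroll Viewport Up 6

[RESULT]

          ┏━━━┃ HexEditor                 
          ┃ Ch┠───────────────────────────
          ┠───┃00000000  25 50 44 46 2d 31
          ┃>[-┃00000010  7f 3d ef a9 a6 89
          ┃   ┃00000020  54 a1 7c 4e 81 e4
          ┃   ┃00000030  9b 01 73 fe 1d ec
          ┃   ┃00000040  f2 b4 6c d8 20 20
          ┃   ┃00000050  06 10 11 72 58 72
          ┃   ┃00000060  5d a5 a5 a5 a5 a5
          ┃   ┃00000070  38 e6 a5 27 5a 14
          ┃   ┃                           
          ┃   ┃                           
          ┃   ┃                           
          ┗━━━┗━━━━━━━━━━━━━━━━━━━━━━━━━━━
                    ┃On branch main       
                    ┃Changes not staged fo
                    ┃                     


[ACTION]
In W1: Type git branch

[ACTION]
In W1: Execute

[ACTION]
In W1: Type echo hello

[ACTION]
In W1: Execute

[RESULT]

          ┏━━━┃ HexEditor                 
          ┃ Ch┠───────────────────────────
          ┠───┃00000000  25 50 44 46 2d 31
          ┃>[-┃00000010  7f 3d ef a9 a6 89
          ┃   ┃00000020  54 a1 7c 4e 81 e4
          ┃   ┃00000030  9b 01 73 fe 1d ec
          ┃   ┃00000040  f2 b4 6c d8 20 20
          ┃   ┃00000050  06 10 11 72 58 72
          ┃   ┃00000060  5d a5 a5 a5 a5 a5
          ┃   ┃00000070  38 e6 a5 27 5a 14
          ┃   ┃                           
          ┃   ┃                           
          ┃   ┃                           
          ┗━━━┗━━━━━━━━━━━━━━━━━━━━━━━━━━━
                    ┃Untracked files:     
                    ┃                     
                    ┃        notes.md     


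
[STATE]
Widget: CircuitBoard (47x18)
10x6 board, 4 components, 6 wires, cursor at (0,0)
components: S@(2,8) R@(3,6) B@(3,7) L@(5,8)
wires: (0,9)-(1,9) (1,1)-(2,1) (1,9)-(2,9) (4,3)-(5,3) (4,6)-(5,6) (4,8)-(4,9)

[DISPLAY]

   0 1 2 3 4 5 6 7 8 9                         
0  [.]                                  ·      
                                        │      
1       ·                               ·      
        │                               │      
2       ·                           S   ·      
                                               
3                           R   B              
                                               
4               ·           ·       · ─ ·      
                │           │                  
5               ·           ·       L          
Cursor: (0,0)                                  
                                               
                                               
                                               
                                               
                                               


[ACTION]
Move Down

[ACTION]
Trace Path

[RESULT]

   0 1 2 3 4 5 6 7 8 9                         
0                                       ·      
                                        │      
1  [.]  ·                               ·      
        │                               │      
2       ·                           S   ·      
                                               
3                           R   B              
                                               
4               ·           ·       · ─ ·      
                │           │                  
5               ·           ·       L          
Cursor: (1,0)  Trace: No connections           
                                               
                                               
                                               
                                               
                                               


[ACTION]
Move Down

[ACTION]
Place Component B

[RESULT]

   0 1 2 3 4 5 6 7 8 9                         
0                                       ·      
                                        │      
1       ·                               ·      
        │                               │      
2  [B]  ·                           S   ·      
                                               
3                           R   B              
                                               
4               ·           ·       · ─ ·      
                │           │                  
5               ·           ·       L          
Cursor: (2,0)  Trace: No connections           
                                               
                                               
                                               
                                               
                                               


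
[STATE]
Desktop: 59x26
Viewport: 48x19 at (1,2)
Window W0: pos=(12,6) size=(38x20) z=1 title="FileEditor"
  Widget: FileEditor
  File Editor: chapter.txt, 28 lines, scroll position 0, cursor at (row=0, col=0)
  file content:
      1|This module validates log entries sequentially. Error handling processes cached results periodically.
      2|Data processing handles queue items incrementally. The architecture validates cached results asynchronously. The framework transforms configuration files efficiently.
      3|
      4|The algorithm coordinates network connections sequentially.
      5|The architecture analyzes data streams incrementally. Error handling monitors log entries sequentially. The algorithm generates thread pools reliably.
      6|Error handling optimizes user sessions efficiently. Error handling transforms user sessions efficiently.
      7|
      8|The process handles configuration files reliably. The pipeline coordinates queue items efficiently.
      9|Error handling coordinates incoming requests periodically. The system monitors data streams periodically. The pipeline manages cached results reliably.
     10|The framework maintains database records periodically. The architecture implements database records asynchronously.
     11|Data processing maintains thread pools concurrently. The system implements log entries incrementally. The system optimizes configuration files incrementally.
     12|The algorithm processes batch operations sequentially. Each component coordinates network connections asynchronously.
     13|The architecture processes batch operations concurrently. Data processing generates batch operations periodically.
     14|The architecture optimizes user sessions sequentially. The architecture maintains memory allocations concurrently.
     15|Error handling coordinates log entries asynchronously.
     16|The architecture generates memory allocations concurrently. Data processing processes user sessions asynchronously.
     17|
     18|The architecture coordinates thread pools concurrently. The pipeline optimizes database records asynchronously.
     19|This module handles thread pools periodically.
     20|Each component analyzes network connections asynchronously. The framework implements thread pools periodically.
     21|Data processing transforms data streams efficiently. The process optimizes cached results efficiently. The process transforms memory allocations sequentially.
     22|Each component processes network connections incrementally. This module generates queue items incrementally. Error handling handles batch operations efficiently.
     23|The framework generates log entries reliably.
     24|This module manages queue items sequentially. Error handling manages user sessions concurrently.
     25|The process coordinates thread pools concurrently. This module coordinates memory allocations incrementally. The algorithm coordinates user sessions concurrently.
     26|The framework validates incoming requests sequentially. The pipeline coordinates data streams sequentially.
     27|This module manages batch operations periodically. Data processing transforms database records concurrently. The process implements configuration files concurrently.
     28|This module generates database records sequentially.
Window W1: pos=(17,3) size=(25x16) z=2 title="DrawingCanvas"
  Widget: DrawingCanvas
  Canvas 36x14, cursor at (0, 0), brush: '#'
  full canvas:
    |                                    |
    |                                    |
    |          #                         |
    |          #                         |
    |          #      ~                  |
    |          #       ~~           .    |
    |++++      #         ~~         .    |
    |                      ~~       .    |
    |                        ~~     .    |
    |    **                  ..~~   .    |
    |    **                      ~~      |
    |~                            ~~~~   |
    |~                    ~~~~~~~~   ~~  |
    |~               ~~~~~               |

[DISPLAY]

                                                
                ┏━━━━━━━━━━━━━━━━━━━━━━━┓       
                ┃ DrawingCanvas         ┃       
                ┠───────────────────────┨       
           ┏━━━━┃+                      ┃━━━━━━━
           ┃ Fil┃                       ┃       
           ┠────┃          #            ┃───────
           ┃█his┃          #            ┃ries s▲
           ┃Data┃          #      ~     ┃ items█
           ┃    ┃          #       ~~   ┃      ░
           ┃The ┃++++      #         ~~ ┃work c░
           ┃The ┃                      ~┃a stre░
           ┃Erro┃                       ┃ sessi░
           ┃    ┃    **                 ┃      ░
           ┃The ┃    **                 ┃tion f░
           ┃Erro┃~                      ┃coming░
           ┃The ┗━━━━━━━━━━━━━━━━━━━━━━━┛ase re░
           ┃Data processing maintains thread po░
           ┃The algorithm processes batch opera░


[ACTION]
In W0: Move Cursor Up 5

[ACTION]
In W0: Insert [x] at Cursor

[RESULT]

                                                
                ┏━━━━━━━━━━━━━━━━━━━━━━━┓       
                ┃ DrawingCanvas         ┃       
                ┠───────────────────────┨       
           ┏━━━━┃+                      ┃━━━━━━━
           ┃ Fil┃                       ┃       
           ┠────┃          #            ┃───────
           ┃x█hi┃          #            ┃tries ▲
           ┃Data┃          #      ~     ┃ items█
           ┃    ┃          #       ~~   ┃      ░
           ┃The ┃++++      #         ~~ ┃work c░
           ┃The ┃                      ~┃a stre░
           ┃Erro┃                       ┃ sessi░
           ┃    ┃    **                 ┃      ░
           ┃The ┃    **                 ┃tion f░
           ┃Erro┃~                      ┃coming░
           ┃The ┗━━━━━━━━━━━━━━━━━━━━━━━┛ase re░
           ┃Data processing maintains thread po░
           ┃The algorithm processes batch opera░


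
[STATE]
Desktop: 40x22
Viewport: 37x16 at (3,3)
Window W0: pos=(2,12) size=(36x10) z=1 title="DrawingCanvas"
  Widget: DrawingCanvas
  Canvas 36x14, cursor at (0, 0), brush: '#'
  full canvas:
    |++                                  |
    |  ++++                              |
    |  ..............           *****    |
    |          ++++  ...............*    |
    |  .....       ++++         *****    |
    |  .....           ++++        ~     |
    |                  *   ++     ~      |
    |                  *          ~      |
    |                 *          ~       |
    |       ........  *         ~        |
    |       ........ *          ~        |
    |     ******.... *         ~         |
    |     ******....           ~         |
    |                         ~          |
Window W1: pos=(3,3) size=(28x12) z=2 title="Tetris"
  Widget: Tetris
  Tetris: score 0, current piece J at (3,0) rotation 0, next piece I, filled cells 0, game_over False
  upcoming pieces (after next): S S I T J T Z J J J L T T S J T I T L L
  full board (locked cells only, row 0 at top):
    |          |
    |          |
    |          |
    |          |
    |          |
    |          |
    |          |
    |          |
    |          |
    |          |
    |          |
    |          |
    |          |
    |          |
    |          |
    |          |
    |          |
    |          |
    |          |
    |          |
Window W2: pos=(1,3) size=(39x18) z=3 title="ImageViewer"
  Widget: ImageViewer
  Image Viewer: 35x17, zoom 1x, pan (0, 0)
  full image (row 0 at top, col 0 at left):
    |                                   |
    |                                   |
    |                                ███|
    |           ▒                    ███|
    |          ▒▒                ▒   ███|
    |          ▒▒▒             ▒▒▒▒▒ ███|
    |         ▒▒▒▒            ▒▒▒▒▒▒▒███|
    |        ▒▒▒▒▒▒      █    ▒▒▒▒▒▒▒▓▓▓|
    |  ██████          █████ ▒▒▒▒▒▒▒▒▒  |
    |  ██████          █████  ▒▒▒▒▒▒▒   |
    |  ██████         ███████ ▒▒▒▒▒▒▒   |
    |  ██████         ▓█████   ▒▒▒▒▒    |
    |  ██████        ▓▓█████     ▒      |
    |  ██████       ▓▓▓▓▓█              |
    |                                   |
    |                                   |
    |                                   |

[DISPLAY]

━━━━━━━━━━━━━━━━━━━━━━━━━━━━━━━━━━━━┓
ImageViewer                         ┃
────────────────────────────────────┨
                                    ┃
                                    ┃
                               ███  ┃
          ▒                    ███  ┃
         ▒▒                ▒   ███  ┃
         ▒▒▒             ▒▒▒▒▒ ███  ┃
        ▒▒▒▒            ▒▒▒▒▒▒▒███  ┃
       ▒▒▒▒▒▒      █    ▒▒▒▒▒▒▒▓▓▓  ┃
 ██████          █████ ▒▒▒▒▒▒▒▒▒    ┃
 ██████          █████  ▒▒▒▒▒▒▒     ┃
 ██████         ███████ ▒▒▒▒▒▒▒     ┃
 ██████         ▓█████   ▒▒▒▒▒      ┃
 ██████        ▓▓█████     ▒        ┃


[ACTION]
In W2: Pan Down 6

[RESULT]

━━━━━━━━━━━━━━━━━━━━━━━━━━━━━━━━━━━━┓
ImageViewer                         ┃
────────────────────────────────────┨
        ▒▒▒▒            ▒▒▒▒▒▒▒███  ┃
       ▒▒▒▒▒▒      █    ▒▒▒▒▒▒▒▓▓▓  ┃
 ██████          █████ ▒▒▒▒▒▒▒▒▒    ┃
 ██████          █████  ▒▒▒▒▒▒▒     ┃
 ██████         ███████ ▒▒▒▒▒▒▒     ┃
 ██████         ▓█████   ▒▒▒▒▒      ┃
 ██████        ▓▓█████     ▒        ┃
 ██████       ▓▓▓▓▓█                ┃
                                    ┃
                                    ┃
                                    ┃
                                    ┃
                                    ┃


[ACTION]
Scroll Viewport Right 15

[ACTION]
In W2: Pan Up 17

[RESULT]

━━━━━━━━━━━━━━━━━━━━━━━━━━━━━━━━━━━━┓
ImageViewer                         ┃
────────────────────────────────────┨
                                    ┃
                                    ┃
                               ███  ┃
          ▒                    ███  ┃
         ▒▒                ▒   ███  ┃
         ▒▒▒             ▒▒▒▒▒ ███  ┃
        ▒▒▒▒            ▒▒▒▒▒▒▒███  ┃
       ▒▒▒▒▒▒      █    ▒▒▒▒▒▒▒▓▓▓  ┃
 ██████          █████ ▒▒▒▒▒▒▒▒▒    ┃
 ██████          █████  ▒▒▒▒▒▒▒     ┃
 ██████         ███████ ▒▒▒▒▒▒▒     ┃
 ██████         ▓█████   ▒▒▒▒▒      ┃
 ██████        ▓▓█████     ▒        ┃


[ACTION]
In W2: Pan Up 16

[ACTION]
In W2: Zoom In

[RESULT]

━━━━━━━━━━━━━━━━━━━━━━━━━━━━━━━━━━━━┓
ImageViewer                         ┃
────────────────────────────────────┨
                                    ┃
                                    ┃
                                    ┃
                                    ┃
                                    ┃
                                    ┃
                     ▒▒             ┃
                     ▒▒             ┃
                   ▒▒▒▒             ┃
                   ▒▒▒▒             ┃
                   ▒▒▒▒▒▒           ┃
                   ▒▒▒▒▒▒           ┃
                 ▒▒▒▒▒▒▒▒           ┃


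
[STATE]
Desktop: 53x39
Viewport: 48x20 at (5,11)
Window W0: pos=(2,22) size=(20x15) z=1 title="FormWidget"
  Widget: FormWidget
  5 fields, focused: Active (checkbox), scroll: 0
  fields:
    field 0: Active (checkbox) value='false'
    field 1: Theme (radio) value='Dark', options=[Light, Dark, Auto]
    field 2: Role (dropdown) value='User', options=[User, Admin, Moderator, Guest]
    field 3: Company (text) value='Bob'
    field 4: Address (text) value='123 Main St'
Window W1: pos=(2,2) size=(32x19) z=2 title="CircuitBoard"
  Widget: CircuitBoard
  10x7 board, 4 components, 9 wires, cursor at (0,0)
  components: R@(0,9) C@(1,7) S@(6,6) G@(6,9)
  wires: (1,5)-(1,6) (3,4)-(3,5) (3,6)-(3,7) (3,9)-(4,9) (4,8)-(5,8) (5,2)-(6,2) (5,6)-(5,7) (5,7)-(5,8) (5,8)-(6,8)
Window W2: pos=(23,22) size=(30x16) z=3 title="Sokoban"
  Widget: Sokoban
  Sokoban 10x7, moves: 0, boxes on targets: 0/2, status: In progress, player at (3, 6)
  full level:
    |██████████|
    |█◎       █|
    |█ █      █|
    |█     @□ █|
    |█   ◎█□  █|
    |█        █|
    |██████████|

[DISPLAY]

                            ┃                   
                  · ─ ·   · ┃                   
                            ┃                   
                            ┃                   
                            ┃                   
          ·               · ┃                   
          │                 ┃                   
          ·               S ┃                   
rsor: (0,0)                 ┃                   
━━━━━━━━━━━━━━━━━━━━━━━━━━━━┛                   
                                                
━━━━━━━━━━━━━━━━┓ ┏━━━━━━━━━━━━━━━━━━━━━━━━━━━━┓
ormWidget       ┃ ┃ Sokoban                    ┃
────────────────┨ ┠────────────────────────────┨
Active:     [ ] ┃ ┃██████████                  ┃
Theme:      ( ) ┃ ┃█◎       █                  ┃
Role:       [U▼]┃ ┃█ █      █                  ┃
Company:    [Bo]┃ ┃█     @□ █                  ┃
Address:    [12]┃ ┃█   ◎█□  █                  ┃
                ┃ ┃█        █                  ┃


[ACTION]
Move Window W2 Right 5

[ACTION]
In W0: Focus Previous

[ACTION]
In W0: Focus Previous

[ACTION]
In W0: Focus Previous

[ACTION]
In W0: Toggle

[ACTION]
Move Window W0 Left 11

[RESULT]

                            ┃                   
                  · ─ ·   · ┃                   
                            ┃                   
                            ┃                   
                            ┃                   
          ·               · ┃                   
          │                 ┃                   
          ·               S ┃                   
rsor: (0,0)                 ┃                   
━━━━━━━━━━━━━━━━━━━━━━━━━━━━┛                   
                                                
━━━━━━━━━━━━━━┓   ┏━━━━━━━━━━━━━━━━━━━━━━━━━━━━┓
mWidget       ┃   ┃ Sokoban                    ┃
──────────────┨   ┠────────────────────────────┨
tive:     [ ] ┃   ┃██████████                  ┃
eme:      ( ) ┃   ┃█◎       █                  ┃
le:       [U▼]┃   ┃█ █      █                  ┃
mpany:    [Bo]┃   ┃█     @□ █                  ┃
dress:    [12]┃   ┃█   ◎█□  █                  ┃
              ┃   ┃█        █                  ┃


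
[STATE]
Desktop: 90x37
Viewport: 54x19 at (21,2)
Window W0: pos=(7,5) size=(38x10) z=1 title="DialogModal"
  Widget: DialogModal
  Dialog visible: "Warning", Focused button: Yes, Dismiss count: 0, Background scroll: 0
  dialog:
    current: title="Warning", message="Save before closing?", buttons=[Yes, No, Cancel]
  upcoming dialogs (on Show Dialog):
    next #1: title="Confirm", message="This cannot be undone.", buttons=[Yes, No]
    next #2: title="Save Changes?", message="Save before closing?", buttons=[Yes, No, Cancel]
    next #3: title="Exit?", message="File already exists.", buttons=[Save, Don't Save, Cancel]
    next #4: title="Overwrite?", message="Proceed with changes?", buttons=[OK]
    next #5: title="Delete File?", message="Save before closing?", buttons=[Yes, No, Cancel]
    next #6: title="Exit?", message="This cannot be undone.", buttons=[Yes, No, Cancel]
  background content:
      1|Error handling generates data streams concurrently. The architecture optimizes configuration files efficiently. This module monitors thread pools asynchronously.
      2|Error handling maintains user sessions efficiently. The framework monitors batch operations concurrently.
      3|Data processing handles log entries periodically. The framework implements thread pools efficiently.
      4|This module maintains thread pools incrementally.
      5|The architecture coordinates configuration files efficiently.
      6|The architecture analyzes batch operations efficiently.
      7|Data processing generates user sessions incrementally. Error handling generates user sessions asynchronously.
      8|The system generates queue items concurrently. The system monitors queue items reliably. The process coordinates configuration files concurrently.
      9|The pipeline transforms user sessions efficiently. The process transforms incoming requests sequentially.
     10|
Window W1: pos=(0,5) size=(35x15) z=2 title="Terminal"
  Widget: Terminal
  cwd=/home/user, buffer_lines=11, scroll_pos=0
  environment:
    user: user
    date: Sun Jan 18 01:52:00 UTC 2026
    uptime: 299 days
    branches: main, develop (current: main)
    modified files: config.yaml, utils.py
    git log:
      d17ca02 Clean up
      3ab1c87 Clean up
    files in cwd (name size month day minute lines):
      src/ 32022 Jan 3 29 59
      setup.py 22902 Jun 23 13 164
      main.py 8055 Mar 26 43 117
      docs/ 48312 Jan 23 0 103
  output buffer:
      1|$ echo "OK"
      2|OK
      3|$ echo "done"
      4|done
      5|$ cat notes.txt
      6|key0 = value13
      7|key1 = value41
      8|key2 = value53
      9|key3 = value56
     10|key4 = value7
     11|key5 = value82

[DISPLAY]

                                                      
                                                      
                                                      
━━━━━━━━━━━━━┓━━━━━━━━━┓                              
             ┃         ┃                              
─────────────┨─────────┨                              
             ┃──┐stream┃                              
             ┃  │sessio┃                              
             ┃? │tries ┃                              
             ┃  │ools i┃                              
             ┃──┘onfigu┃                              
             ┃atch oper┃                              
             ┃━━━━━━━━━┛                              
             ┃                                        
             ┃                                        
             ┃                                        
             ┃                                        
━━━━━━━━━━━━━┛                                        
                                                      


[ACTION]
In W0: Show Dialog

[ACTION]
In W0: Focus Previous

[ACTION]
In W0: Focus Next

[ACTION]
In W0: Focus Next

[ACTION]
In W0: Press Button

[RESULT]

                                                      
                                                      
                                                      
━━━━━━━━━━━━━┓━━━━━━━━━┓                              
             ┃         ┃                              
─────────────┨─────────┨                              
             ┃ta stream┃                              
             ┃er sessio┃                              
             ┃ entries ┃                              
             ┃d pools i┃                              
             ┃s configu┃                              
             ┃atch oper┃                              
             ┃━━━━━━━━━┛                              
             ┃                                        
             ┃                                        
             ┃                                        
             ┃                                        
━━━━━━━━━━━━━┛                                        
                                                      
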